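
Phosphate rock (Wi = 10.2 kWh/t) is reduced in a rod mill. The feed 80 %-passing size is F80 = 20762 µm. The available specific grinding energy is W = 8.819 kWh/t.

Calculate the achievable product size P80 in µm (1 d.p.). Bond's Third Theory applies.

P80 = 114.6 µm

W = 10 Wi (1/√P80 − 1/√F80)  [Bond]
P80^-0.5 = F80^-0.5 + W/(10 Wi)
  = 8.8190/(10·10.2) + 1/√20762 = 0.086461 + 0.006940 = 0.093401
P80 = (1/0.093401)² = 10.7065² = 114.63 µm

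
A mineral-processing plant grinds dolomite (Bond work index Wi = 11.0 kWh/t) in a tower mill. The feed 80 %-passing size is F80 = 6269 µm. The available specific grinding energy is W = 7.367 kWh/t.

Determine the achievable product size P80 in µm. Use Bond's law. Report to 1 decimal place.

P80 = 157.8 µm

W_Bond = 10·Wi·(1/√P₈₀ − 1/√F₈₀)
⇒ 1/√P80 = W/(10·Wi) + 1/√F80
  = 7.3670/(10·11.0) + 1/√6269 = 0.066973 + 0.012630 = 0.079603
P80 = (1/0.079603)² = 12.5624² = 157.81 µm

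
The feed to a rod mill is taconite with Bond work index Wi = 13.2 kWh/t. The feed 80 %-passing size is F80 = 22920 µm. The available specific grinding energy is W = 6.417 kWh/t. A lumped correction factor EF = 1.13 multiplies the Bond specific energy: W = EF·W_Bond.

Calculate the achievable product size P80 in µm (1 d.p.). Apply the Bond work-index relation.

P80 = 406.0 µm

W = 10·Wi·(P80^(-½) − F80^(-½))
W_Bond = W / EF = 6.417 / 1.13 = 5.6788 kWh/t
⇒ 1/√P80 = W_Bond/(10·Wi) + 1/√F80
  = 5.6788/(10·13.2) + 1/√22920 = 0.043021 + 0.006605 = 0.049626
P80 = (1/0.049626)² = 20.1506² = 406.05 µm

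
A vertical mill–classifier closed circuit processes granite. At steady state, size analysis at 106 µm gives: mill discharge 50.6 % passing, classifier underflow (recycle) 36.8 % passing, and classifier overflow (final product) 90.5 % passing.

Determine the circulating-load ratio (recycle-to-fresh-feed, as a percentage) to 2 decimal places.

CL = 289.13 %

Two-product formula at 106 µm:
(1+r)·d = r·u + o ⇒ r = (o−d)/(d−u)
r = (90.5 − 50.6)/(50.6 − 36.8) = 39.9/13.8 = 2.8913
CL = 100·r = 289.13 %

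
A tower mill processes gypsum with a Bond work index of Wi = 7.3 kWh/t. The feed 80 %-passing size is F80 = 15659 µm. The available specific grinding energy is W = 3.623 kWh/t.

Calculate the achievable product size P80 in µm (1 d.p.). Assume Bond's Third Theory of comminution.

Bond:  W = 10 Wi (1/√P − 1/√F)
⇒ 1/√P80 = W/(10·Wi) + 1/√F80
  = 3.6230/(10·7.3) + 1/√15659 = 0.049630 + 0.007991 = 0.057621
P80 = (1/0.057621)² = 17.3546² = 301.18 µm

P80 = 301.2 µm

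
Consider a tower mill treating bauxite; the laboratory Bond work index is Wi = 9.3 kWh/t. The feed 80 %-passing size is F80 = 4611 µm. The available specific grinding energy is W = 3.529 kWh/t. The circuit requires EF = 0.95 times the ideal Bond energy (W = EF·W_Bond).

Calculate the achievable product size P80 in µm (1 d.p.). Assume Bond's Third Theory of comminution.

Bond: W = 10·Wi·(1/√P80 − 1/√F80)
W_Bond = W / EF = 3.529 / 0.95 = 3.7147 kWh/t
⇒ 1/√P80 = W_Bond/(10 Wi) + 1/√F80
  = 3.7147/(10·9.3) + 1/√4611 = 0.039943 + 0.014727 = 0.054670
P80 = (1/0.054670)² = 18.2916² = 334.58 µm

P80 = 334.6 µm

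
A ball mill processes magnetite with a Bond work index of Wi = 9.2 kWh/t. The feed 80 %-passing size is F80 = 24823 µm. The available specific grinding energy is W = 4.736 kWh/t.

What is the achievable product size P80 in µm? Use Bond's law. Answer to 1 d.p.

P80 = 299.1 µm

Bond: W = 10·Wi·(1/√P80 − 1/√F80)
P80^-0.5 = F80^-0.5 + W/(10 Wi)
  = 4.7360/(10·9.2) + 1/√24823 = 0.051478 + 0.006347 = 0.057825
P80 = (1/0.057825)² = 17.2935² = 299.06 µm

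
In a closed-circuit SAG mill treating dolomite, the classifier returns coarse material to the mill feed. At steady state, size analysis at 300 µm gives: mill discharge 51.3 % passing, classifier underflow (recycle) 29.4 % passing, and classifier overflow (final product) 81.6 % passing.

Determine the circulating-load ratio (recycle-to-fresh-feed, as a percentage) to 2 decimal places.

Mass balance on the −300 µm fraction:
d + r·d = r·u + o → r(d−u) = o−d
r = (81.6 − 51.3)/(51.3 − 29.4) = 30.3/21.9 = 1.3836
CL = 100·r = 138.36 %

CL = 138.36 %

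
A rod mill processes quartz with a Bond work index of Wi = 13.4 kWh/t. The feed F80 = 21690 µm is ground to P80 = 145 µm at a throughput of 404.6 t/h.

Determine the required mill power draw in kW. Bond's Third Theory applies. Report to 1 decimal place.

W = 10·Wi·[P80^(−½) − F80^(−½)]
W = 10·13.4·(1/√145 − 1/√21690) = 10·13.4·(0.076255) = 10.2182 kWh/t
P = W·T = 10.2182·404.6 = 4134.3 kW

P = 4134.3 kW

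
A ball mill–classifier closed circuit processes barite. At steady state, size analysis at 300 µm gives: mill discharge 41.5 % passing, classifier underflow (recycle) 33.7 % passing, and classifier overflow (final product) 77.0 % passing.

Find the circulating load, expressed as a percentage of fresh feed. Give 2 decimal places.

CL = 455.13 %

Balance %-passing 300 µm (r = R/F):
r = (o − d)/(d − u)
r = (77.0 − 41.5)/(41.5 − 33.7) = 35.5/7.8 = 4.5513
CL = 100·r = 455.13 %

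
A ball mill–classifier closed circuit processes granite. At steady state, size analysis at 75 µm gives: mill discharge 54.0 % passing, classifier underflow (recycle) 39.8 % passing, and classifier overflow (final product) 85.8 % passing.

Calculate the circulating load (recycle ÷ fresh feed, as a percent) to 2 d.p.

Classifier node, passing 75 µm:
r = (o − d)/(d − u)
r = (85.8 − 54.0)/(54.0 − 39.8) = 31.8/14.2 = 2.2394
CL = 100·r = 223.94 %

CL = 223.94 %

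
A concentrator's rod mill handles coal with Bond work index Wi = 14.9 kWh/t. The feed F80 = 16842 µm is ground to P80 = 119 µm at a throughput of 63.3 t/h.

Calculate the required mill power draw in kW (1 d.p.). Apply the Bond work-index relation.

W_Bond = 10·Wi·(1/√P₈₀ − 1/√F₈₀)
W = 10·14.9·(1/√119 − 1/√16842) = 10·14.9·(0.083964) = 12.5107 kWh/t
P_mill = W·ṁ = 12.5107·63.3 = 791.9 kW

P = 791.9 kW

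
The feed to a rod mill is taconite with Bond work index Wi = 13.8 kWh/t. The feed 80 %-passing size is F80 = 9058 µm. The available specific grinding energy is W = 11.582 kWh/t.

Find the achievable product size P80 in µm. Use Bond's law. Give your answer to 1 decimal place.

P80 = 112.1 µm

W = 10 Wi (1/√P80 − 1/√F80)  [Bond]
⇒ 1/√P80 = W/(10·Wi) + 1/√F80
  = 11.5820/(10·13.8) + 1/√9058 = 0.083928 + 0.010507 = 0.094435
P80 = (1/0.094435)² = 10.5893² = 112.13 µm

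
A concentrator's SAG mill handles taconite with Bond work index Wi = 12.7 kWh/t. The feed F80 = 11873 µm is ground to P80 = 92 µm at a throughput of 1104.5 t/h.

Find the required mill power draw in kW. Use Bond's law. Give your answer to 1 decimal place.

W = 10 Wi / √P80 − 10 Wi / √F80
W = 10·12.7·(1/√92 − 1/√11873) = 10·12.7·(0.095080) = 12.0751 kWh/t
P = W·T = 12.0751·1104.5 = 13337.0 kW

P = 13337.0 kW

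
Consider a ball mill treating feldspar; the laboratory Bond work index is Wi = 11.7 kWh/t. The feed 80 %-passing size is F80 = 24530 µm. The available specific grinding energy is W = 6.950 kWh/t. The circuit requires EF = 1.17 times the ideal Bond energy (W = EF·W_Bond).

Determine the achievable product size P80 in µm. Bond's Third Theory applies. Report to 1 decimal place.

Bond: W = 10·Wi·(1/√P80 − 1/√F80)
W_Bond = W / EF = 6.950 / 1.17 = 5.9402 kWh/t
⇒ 1/√P80 = W_Bond/(10·Wi) + 1/√F80
  = 5.9402/(10·11.7) + 1/√24530 = 0.050771 + 0.006385 = 0.057156
P80 = (1/0.057156)² = 17.4961² = 306.11 µm

P80 = 306.1 µm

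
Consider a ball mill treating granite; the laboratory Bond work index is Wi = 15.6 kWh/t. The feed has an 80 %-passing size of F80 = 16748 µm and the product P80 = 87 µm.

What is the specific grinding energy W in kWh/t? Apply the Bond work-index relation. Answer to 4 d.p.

W = 15.5195 kWh/t

Bond: W = 10·Wi·(1/√P80 − 1/√F80)
1/√87 = 0.107211;  1/√16748 = 0.007727
W = 10·15.6·(0.107211 − 0.007727) = 15.5195 kWh/t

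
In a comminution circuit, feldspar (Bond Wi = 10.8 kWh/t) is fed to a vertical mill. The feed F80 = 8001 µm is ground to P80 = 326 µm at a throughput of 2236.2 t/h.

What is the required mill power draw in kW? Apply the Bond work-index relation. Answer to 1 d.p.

W_Bond = 10·Wi·(1/√P₈₀ − 1/√F₈₀)
W = 10·10.8·(1/√326 − 1/√8001) = 10·10.8·(0.044205) = 4.7742 kWh/t
Power = W × throughput = 4.7742 kWh/t × 2236.2 t/h = 10676.0 kW

P = 10676.0 kW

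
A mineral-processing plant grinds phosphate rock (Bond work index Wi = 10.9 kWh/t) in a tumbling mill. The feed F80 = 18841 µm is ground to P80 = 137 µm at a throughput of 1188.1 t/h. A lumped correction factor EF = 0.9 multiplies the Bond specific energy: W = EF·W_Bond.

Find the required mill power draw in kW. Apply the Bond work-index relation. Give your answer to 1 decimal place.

W = 10·Wi·(P80^(-½) − F80^(-½))
W = 10·10.9·(1/√137 − 1/√18841) = 10·10.9·(0.078150) = 8.5184 kWh/t
W_actual = 0.9 × 8.5184 = 7.6666 kWh/t
P_mill = W·ṁ = 7.6666·1188.1 = 9108.6 kW

P = 9108.6 kW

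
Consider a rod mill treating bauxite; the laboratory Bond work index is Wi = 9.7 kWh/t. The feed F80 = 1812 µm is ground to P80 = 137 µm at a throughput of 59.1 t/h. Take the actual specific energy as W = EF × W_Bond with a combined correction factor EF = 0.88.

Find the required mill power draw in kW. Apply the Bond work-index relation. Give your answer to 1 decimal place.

P = 312.5 kW

W_Bond = 10·Wi·(1/√P₈₀ − 1/√F₈₀)
W = 10·9.7·(1/√137 − 1/√1812) = 10·9.7·(0.061944) = 6.0085 kWh/t
Corrected W = EF·W_Bond = 0.88·6.0085 = 5.2875 kWh/t
P = W·T = 5.2875·59.1 = 312.5 kW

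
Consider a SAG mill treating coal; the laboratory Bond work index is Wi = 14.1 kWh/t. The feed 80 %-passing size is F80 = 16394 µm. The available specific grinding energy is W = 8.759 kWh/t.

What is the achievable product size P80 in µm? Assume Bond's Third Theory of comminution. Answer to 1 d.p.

W_Bond = 10·Wi·(1/√P₈₀ − 1/√F₈₀)
1/√P80 = 1/√F80 + W/(10·Wi)
  = 8.7590/(10·14.1) + 1/√16394 = 0.062121 + 0.007810 = 0.069931
P80 = (1/0.069931)² = 14.2999² = 204.49 µm

P80 = 204.5 µm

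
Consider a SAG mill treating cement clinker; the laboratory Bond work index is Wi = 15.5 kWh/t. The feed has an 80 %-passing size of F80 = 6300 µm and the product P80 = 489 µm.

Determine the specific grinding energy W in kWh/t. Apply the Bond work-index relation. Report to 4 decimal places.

W = 5.0565 kWh/t

W = 10 Wi (1/√P80 − 1/√F80)  [Bond]
1/√489 = 0.045222;  1/√6300 = 0.012599
W = 10·15.5·(0.045222 − 0.012599) = 5.0565 kWh/t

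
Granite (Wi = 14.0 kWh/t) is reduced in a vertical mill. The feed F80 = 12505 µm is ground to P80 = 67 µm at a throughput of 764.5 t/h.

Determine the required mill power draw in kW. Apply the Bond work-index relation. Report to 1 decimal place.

Bond:  W = 10 Wi (1/√P − 1/√F)
W = 10·14.0·(1/√67 − 1/√12505) = 10·14.0·(0.113227) = 15.8518 kWh/t
P_mill = W·ṁ = 15.8518·764.5 = 12118.7 kW

P = 12118.7 kW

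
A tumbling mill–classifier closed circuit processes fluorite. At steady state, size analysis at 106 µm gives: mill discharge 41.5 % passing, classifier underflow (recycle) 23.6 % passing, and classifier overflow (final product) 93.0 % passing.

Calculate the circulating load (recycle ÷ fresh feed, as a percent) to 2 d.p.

CL = 287.71 %

Two-product formula at 106 µm:
r = (o − d)/(d − u)
r = (93.0 − 41.5)/(41.5 − 23.6) = 51.5/17.9 = 2.8771
CL = 100·r = 287.71 %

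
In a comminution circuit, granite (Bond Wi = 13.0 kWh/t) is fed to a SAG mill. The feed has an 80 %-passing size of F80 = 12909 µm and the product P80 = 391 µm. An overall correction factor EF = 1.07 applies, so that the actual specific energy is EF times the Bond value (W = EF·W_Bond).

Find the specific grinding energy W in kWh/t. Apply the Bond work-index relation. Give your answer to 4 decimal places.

W = 5.8103 kWh/t

W = 10 Wi (P80^-0.5 − F80^-0.5)
1/√391 = 0.050572;  1/√12909 = 0.008801
W = 10·13.0·(0.050572 − 0.008801) = 5.4302 kWh/t
Apply correction: 5.4302 × 1.07 = 5.8103 kWh/t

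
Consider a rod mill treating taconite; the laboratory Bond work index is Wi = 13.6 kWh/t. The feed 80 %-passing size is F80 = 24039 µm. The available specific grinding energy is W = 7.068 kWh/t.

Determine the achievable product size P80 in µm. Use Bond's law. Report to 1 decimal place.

W = 10·Wi·(P80^(-½) − F80^(-½))
P80^-0.5 = F80^-0.5 + W/(10 Wi)
  = 7.0680/(10·13.6) + 1/√24039 = 0.051971 + 0.006450 = 0.058420
P80 = (1/0.058420)² = 17.1173² = 293.00 µm

P80 = 293.0 µm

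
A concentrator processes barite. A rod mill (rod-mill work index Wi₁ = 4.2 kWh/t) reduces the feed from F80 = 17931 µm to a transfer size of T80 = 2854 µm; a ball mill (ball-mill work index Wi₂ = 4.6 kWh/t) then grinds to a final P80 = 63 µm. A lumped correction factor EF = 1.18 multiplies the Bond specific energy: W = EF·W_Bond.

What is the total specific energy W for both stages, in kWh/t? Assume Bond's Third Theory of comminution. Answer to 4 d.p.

W = 10·Wi·[P80^(−½) − F80^(−½)]
Stage 1 (17931→2854 µm, Wi₁=4.2): W₁ = 10·4.2·(0.018719 − 0.007468) = 0.4725 kWh/t
Stage 2 (2854→63 µm, Wi₂=4.6): W₂ = 10·4.6·(0.125988 − 0.018719) = 4.9344 kWh/t
W = W₁ + W₂ = 0.4725 + 4.9344 = 5.4069 kWh/t
With EF = 1.18: W = 5.4069·1.18 = 6.3802 kWh/t

W = 6.3802 kWh/t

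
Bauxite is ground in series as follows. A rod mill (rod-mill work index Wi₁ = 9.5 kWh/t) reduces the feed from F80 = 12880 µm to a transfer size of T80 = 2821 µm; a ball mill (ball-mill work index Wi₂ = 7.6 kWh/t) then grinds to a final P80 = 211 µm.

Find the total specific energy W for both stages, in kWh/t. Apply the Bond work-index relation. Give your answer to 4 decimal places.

W = 4.7527 kWh/t

Bond:  W = 10 Wi (1/√P − 1/√F)
Stage 1 (12880→2821 µm, Wi₁=9.5): W₁ = 10·9.5·(0.018828 − 0.008811) = 0.9516 kWh/t
Stage 2 (2821→211 µm, Wi₂=7.6): W₂ = 10·7.6·(0.068843 − 0.018828) = 3.8011 kWh/t
W = W₁ + W₂ = 0.9516 + 3.8011 = 4.7527 kWh/t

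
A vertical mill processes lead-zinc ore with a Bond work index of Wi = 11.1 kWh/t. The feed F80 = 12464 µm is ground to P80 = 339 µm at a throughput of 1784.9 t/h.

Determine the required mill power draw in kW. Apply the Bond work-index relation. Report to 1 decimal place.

P = 8986.0 kW

W = 10 Wi / √P80 − 10 Wi / √F80
W = 10·11.1·(1/√339 − 1/√12464) = 10·11.1·(0.045355) = 5.0344 kWh/t
P_mill = W·ṁ = 5.0344·1784.9 = 8986.0 kW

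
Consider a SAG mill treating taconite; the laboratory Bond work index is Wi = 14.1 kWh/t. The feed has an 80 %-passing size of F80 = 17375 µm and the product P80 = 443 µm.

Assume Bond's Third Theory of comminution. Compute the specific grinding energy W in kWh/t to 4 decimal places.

W = 10 Wi (1/√P80 − 1/√F80)  [Bond]
1/√443 = 0.047511;  1/√17375 = 0.007586
W = 10·14.1·(0.047511 − 0.007586) = 5.6294 kWh/t

W = 5.6294 kWh/t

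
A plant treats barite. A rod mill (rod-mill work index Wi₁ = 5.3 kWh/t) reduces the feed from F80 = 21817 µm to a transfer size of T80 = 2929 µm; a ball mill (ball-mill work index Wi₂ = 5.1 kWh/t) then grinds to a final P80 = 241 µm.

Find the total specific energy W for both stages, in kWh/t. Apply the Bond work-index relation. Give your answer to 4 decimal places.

W = 10·Wi·(P80^(-½) − F80^(-½))
Stage 1 (21817→2929 µm, Wi₁=5.3): W₁ = 10·5.3·(0.018477 − 0.006770) = 0.6205 kWh/t
Stage 2 (2929→241 µm, Wi₂=5.1): W₂ = 10·5.1·(0.064416 − 0.018477) = 2.3429 kWh/t
W = W₁ + W₂ = 0.6205 + 2.3429 = 2.9633 kWh/t

W = 2.9633 kWh/t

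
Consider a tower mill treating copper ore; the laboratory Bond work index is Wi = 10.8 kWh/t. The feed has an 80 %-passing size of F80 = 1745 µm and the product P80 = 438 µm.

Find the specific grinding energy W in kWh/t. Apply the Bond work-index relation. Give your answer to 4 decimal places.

W = 2.5750 kWh/t

Bond: W = 10·Wi·(1/√P80 − 1/√F80)
1/√438 = 0.047782;  1/√1745 = 0.023939
W = 10·10.8·(0.047782 − 0.023939) = 2.5750 kWh/t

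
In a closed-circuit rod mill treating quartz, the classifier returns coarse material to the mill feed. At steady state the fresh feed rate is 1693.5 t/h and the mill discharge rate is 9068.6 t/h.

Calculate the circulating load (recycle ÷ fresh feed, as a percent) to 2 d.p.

CL = 435.49 %

Mill node: discharge = fresh + recycle.
R = M − F = 9068.6 − 1693.5 = 7375.1 t/h
CL = 100·R/F = 100·7375.1/1693.5 = 435.49 %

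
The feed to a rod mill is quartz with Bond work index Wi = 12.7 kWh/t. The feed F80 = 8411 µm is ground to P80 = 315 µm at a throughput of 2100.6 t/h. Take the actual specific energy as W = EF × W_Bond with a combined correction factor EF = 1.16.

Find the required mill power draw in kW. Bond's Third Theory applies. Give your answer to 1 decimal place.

P = 14061.8 kW

W = 10 Wi (1/√P80 − 1/√F80)  [Bond]
W = 10·12.7·(1/√315 − 1/√8411) = 10·12.7·(0.045440) = 5.7709 kWh/t
With EF = 1.16: W = 5.7709·1.16 = 6.6942 kWh/t
P_mill = W·ṁ = 6.6942·2100.6 = 14061.8 kW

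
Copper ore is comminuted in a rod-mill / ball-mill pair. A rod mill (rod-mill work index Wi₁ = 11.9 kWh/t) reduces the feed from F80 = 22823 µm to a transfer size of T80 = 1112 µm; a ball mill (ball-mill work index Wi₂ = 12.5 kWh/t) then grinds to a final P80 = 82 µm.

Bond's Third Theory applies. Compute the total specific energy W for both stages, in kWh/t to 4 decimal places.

W = 12.8363 kWh/t

W = 10 Wi (P80^-0.5 − F80^-0.5)
Stage 1 (22823→1112 µm, Wi₁=11.9): W₁ = 10·11.9·(0.029988 − 0.006619) = 2.7809 kWh/t
Stage 2 (1112→82 µm, Wi₂=12.5): W₂ = 10·12.5·(0.110432 − 0.029988) = 10.0554 kWh/t
W = W₁ + W₂ = 2.7809 + 10.0554 = 12.8363 kWh/t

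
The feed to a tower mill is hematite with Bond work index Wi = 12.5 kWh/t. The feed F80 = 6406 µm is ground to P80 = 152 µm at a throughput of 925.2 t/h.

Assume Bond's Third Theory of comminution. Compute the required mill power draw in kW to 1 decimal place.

P = 7935.5 kW

W = 10 Wi (1/√P80 − 1/√F80)  [Bond]
W = 10·12.5·(1/√152 − 1/√6406) = 10·12.5·(0.068617) = 8.5771 kWh/t
Power = W × throughput = 8.5771 kWh/t × 925.2 t/h = 7935.5 kW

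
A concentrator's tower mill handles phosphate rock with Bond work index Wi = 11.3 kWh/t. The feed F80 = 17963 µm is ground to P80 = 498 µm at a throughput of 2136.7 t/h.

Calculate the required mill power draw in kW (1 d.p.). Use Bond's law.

P = 9018.0 kW

W = 10 Wi (P80^-0.5 − F80^-0.5)
W = 10·11.3·(1/√498 − 1/√17963) = 10·11.3·(0.037350) = 4.2205 kWh/t
Power = W × throughput = 4.2205 kWh/t × 2136.7 t/h = 9018.0 kW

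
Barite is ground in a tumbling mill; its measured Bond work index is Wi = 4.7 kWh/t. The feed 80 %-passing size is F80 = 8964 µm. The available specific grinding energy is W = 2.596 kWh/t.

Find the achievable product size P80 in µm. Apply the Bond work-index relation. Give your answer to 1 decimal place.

W = 10 Wi (P80^-0.5 − F80^-0.5)
⇒ 1/√P80 = W/(10·Wi) + 1/√F80
  = 2.5960/(10·4.7) + 1/√8964 = 0.055234 + 0.010562 = 0.065796
P80 = (1/0.065796)² = 15.1985² = 230.99 µm

P80 = 231.0 µm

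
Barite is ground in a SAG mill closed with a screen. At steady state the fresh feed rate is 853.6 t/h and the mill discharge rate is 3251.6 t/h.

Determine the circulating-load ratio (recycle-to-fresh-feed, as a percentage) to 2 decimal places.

Mill node: discharge = fresh + recycle.
R = M − F = 3251.6 − 853.6 = 2398.0 t/h
CL = 100·R/F = 100·2398.0/853.6 = 280.93 %

CL = 280.93 %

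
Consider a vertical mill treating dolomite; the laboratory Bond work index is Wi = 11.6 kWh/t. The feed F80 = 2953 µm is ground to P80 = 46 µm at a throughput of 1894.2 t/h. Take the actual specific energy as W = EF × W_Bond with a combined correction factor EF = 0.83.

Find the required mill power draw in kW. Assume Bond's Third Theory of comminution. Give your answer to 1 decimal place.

P = 23533.5 kW

W = 10 Wi (P80^-0.5 − F80^-0.5)
W = 10·11.6·(1/√46 − 1/√2953) = 10·11.6·(0.129040) = 14.9686 kWh/t
With EF = 0.83: W = 14.9686·0.83 = 12.4240 kWh/t
Mill draw = 12.4240 × 1894.2 = 23533.5 kW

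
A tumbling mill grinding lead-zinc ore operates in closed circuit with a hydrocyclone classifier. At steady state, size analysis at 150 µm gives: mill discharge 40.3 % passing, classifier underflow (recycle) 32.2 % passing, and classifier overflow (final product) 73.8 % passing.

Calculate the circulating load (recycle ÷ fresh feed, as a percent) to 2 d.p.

Classifier node, passing 150 µm:
(1+r)d = ru + o → r = (o−d)/(d−u)
r = (73.8 − 40.3)/(40.3 − 32.2) = 33.5/8.1 = 4.1358
CL = 100·r = 413.58 %

CL = 413.58 %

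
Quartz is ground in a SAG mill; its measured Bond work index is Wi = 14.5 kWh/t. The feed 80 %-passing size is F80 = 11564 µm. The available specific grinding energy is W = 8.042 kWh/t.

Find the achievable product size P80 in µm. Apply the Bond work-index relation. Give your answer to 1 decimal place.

W = 10·Wi·[P80^(−½) − F80^(−½)]
⇒ 1/√P80 = W/(10 Wi) + 1/√F80
  = 8.0420/(10·14.5) + 1/√11564 = 0.055462 + 0.009299 = 0.064761
P80 = (1/0.064761)² = 15.4413² = 238.43 µm

P80 = 238.4 µm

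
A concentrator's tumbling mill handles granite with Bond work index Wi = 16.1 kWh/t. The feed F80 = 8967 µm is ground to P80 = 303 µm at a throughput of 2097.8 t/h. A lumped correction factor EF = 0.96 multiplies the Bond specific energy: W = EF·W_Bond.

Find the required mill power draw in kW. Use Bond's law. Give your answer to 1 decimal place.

P = 15202.8 kW

Bond:  W = 10 Wi (1/√P − 1/√F)
W = 10·16.1·(1/√303 − 1/√8967) = 10·16.1·(0.046888) = 7.5490 kWh/t
With EF = 0.96: W = 7.5490·0.96 = 7.2470 kWh/t
Power = W × throughput = 7.2470 kWh/t × 2097.8 t/h = 15202.8 kW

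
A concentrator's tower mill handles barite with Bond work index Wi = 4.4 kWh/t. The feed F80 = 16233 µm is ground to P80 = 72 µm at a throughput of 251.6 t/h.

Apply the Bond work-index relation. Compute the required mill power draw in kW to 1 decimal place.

W = 10·Wi·[P80^(−½) − F80^(−½)]
W = 10·4.4·(1/√72 − 1/√16233) = 10·4.4·(0.110002) = 4.8401 kWh/t
P = W·T = 4.8401·251.6 = 1217.8 kW

P = 1217.8 kW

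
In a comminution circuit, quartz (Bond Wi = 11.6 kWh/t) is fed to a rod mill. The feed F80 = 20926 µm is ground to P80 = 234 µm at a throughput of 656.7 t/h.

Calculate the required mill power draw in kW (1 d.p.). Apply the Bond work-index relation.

Bond:  W = 10 Wi (1/√P − 1/√F)
W = 10·11.6·(1/√234 − 1/√20926) = 10·11.6·(0.058459) = 6.7813 kWh/t
Power = W × throughput = 6.7813 kWh/t × 656.7 t/h = 4453.3 kW

P = 4453.3 kW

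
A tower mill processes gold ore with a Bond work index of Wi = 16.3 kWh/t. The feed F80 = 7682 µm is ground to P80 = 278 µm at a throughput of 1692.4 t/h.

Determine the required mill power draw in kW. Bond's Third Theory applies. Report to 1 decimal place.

P = 13397.6 kW

W = 10 Wi (P80^-0.5 − F80^-0.5)
W = 10·16.3·(1/√278 − 1/√7682) = 10·16.3·(0.048567) = 7.9164 kWh/t
P_mill = W·ṁ = 7.9164·1692.4 = 13397.6 kW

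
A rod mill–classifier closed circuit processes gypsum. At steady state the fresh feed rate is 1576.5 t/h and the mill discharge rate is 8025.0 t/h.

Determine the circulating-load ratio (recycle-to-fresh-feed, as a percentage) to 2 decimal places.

CL = 409.04 %

Mill node: discharge = fresh + recycle.
R = M − F = 8025.0 − 1576.5 = 6448.5 t/h
CL = 100·R/F = 100·6448.5/1576.5 = 409.04 %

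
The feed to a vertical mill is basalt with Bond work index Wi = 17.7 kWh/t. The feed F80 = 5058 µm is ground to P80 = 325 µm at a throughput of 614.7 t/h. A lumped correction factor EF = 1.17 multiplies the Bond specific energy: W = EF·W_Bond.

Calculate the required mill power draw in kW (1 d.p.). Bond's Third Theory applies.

W = 10 Wi (P80^-0.5 − F80^-0.5)
W = 10·17.7·(1/√325 − 1/√5058) = 10·17.7·(0.041409) = 7.3294 kWh/t
Apply correction: 7.3294 × 1.17 = 8.5754 kWh/t
P_mill = W·ṁ = 8.5754·614.7 = 5271.3 kW

P = 5271.3 kW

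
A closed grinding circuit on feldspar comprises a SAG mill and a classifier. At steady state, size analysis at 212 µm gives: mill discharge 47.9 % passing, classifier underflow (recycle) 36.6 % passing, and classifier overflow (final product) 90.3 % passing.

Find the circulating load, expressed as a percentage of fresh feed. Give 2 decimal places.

Balance %-passing 212 µm (r = R/F):
(1+r)d = ru + o → r = (o−d)/(d−u)
r = (90.3 − 47.9)/(47.9 − 36.6) = 42.4/11.3 = 3.7522
CL = 100·r = 375.22 %

CL = 375.22 %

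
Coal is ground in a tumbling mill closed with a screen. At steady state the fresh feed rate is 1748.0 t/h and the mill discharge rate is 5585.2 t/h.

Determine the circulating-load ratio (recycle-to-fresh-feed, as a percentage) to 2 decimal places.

Discharge = new feed + return, hence
R = M − F = 5585.2 − 1748.0 = 3837.2 t/h
CL = 100·R/F = 100·3837.2/1748.0 = 219.52 %

CL = 219.52 %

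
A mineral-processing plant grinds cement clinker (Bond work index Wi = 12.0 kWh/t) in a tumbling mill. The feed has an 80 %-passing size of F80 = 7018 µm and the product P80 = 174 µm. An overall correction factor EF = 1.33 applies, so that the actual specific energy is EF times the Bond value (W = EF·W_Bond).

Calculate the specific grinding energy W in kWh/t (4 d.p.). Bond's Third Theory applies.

W = 10.1941 kWh/t

W = 10 Wi / √P80 − 10 Wi / √F80
1/√174 = 0.075810;  1/√7018 = 0.011937
W = 10·12.0·(0.075810 − 0.011937) = 7.6647 kWh/t
With EF = 1.33: W = 7.6647·1.33 = 10.1941 kWh/t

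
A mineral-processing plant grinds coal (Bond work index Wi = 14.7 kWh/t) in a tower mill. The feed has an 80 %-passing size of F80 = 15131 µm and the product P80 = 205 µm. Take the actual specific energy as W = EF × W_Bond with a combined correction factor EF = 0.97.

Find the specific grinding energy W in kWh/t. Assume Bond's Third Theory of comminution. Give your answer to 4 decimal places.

W = 8.7997 kWh/t

W = 10·Wi·(P80^(-½) − F80^(-½))
1/√205 = 0.069843;  1/√15131 = 0.008130
W = 10·14.7·(0.069843 − 0.008130) = 9.0719 kWh/t
Apply correction: 9.0719 × 0.97 = 8.7997 kWh/t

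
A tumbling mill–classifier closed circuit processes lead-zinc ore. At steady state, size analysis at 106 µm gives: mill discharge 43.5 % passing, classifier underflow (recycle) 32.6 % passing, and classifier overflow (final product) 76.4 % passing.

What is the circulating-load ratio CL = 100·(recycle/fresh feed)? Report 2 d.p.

Let r = R/F. Size balance at 106 µm:
Fd + Rd = Ru + Fo ⇒ R/F = (o−d)/(d−u)
r = (76.4 − 43.5)/(43.5 − 32.6) = 32.9/10.9 = 3.0183
CL = 100·r = 301.83 %

CL = 301.83 %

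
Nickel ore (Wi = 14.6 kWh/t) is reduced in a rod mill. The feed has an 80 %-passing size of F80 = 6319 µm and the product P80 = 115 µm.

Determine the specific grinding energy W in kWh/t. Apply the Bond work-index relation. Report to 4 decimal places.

W = 10·Wi·(P80^(-½) − F80^(-½))
1/√115 = 0.093250;  1/√6319 = 0.012580
W = 10·14.6·(0.093250 − 0.012580) = 11.7779 kWh/t

W = 11.7779 kWh/t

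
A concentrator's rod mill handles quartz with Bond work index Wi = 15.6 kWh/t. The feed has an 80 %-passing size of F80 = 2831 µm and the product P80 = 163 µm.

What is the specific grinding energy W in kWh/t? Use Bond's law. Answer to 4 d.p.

W = 9.2869 kWh/t

W = 10 Wi (1/√P80 − 1/√F80)  [Bond]
1/√163 = 0.078326;  1/√2831 = 0.018794
W = 10·15.6·(0.078326 − 0.018794) = 9.2869 kWh/t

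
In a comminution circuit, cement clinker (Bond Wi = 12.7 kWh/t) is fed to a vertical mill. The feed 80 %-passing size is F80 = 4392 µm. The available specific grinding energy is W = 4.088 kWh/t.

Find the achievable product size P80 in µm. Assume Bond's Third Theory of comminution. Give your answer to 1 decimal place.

Bond:  W = 10 Wi (1/√P − 1/√F)
⇒ 1/√P80 = W/(10·Wi) + 1/√F80
  = 4.0880/(10·12.7) + 1/√4392 = 0.032189 + 0.015089 = 0.047278
P80 = (1/0.047278)² = 21.1514² = 447.38 µm

P80 = 447.4 µm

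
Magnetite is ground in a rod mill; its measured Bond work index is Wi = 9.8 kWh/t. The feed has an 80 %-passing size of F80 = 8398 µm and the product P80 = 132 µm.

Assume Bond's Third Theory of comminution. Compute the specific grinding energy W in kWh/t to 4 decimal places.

W = 7.4604 kWh/t

Bond: W = 10·Wi·(1/√P80 − 1/√F80)
1/√132 = 0.087039;  1/√8398 = 0.010912
W = 10·9.8·(0.087039 − 0.010912) = 7.4604 kWh/t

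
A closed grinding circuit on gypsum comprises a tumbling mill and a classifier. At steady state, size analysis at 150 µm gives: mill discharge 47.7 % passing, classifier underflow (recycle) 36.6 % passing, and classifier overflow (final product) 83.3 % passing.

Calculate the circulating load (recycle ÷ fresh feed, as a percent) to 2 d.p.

Balance %-passing 150 µm (r = R/F):
(1+r)d = ru + o → r = (o−d)/(d−u)
r = (83.3 − 47.7)/(47.7 − 36.6) = 35.6/11.1 = 3.2072
CL = 100·r = 320.72 %

CL = 320.72 %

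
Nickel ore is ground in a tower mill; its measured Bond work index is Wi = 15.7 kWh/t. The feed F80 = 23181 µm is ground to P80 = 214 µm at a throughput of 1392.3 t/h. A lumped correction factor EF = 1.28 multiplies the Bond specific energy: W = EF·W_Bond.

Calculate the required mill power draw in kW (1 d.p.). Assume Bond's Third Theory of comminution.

P = 17288.8 kW

W = 10 Wi / √P80 − 10 Wi / √F80
W = 10·15.7·(1/√214 − 1/√23181) = 10·15.7·(0.061791) = 9.7011 kWh/t
Corrected W = EF·W_Bond = 1.28·9.7011 = 12.4174 kWh/t
Power = W × throughput = 12.4174 kWh/t × 1392.3 t/h = 17288.8 kW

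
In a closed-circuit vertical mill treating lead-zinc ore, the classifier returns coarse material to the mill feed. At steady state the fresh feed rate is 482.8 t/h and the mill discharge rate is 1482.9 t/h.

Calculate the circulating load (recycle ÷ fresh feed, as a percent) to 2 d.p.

Mill node: discharge = fresh + recycle.
R = M − F = 1482.9 − 482.8 = 1000.1 t/h
CL = 100·R/F = 100·1000.1/482.8 = 207.15 %

CL = 207.15 %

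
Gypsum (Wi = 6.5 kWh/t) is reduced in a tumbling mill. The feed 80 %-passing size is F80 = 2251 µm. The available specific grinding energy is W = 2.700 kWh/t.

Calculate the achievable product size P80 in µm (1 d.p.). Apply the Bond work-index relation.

P80 = 255.1 µm

W = 10 Wi / √P80 − 10 Wi / √F80
P80^-0.5 = F80^-0.5 + W/(10 Wi)
  = 2.7000/(10·6.5) + 1/√2251 = 0.041538 + 0.021077 = 0.062616
P80 = (1/0.062616)² = 15.9705² = 255.06 µm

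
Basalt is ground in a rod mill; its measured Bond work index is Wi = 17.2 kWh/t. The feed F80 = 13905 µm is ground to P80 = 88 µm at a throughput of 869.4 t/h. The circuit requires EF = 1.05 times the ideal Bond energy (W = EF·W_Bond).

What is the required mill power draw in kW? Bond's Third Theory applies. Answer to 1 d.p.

W = 10 Wi / √P80 − 10 Wi / √F80
W = 10·17.2·(1/√88 − 1/√13905) = 10·17.2·(0.098120) = 16.8766 kWh/t
Apply correction: 16.8766 × 1.05 = 17.7205 kWh/t
P = W·T = 17.7205·869.4 = 15406.2 kW

P = 15406.2 kW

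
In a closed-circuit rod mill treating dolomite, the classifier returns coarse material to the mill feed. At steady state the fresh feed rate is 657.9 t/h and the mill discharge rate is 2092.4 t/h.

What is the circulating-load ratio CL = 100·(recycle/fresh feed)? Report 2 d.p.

CL = 218.04 %

Mill node: discharge = fresh + recycle.
R = M − F = 2092.4 − 657.9 = 1434.5 t/h
CL = 100·R/F = 100·1434.5/657.9 = 218.04 %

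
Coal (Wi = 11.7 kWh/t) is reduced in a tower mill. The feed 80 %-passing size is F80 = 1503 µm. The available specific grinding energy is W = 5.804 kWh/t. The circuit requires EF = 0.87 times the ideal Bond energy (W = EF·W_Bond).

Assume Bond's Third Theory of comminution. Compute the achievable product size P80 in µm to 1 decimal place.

P80 = 145.8 µm

W = 10·Wi·[P80^(−½) − F80^(−½)]
W_Bond = W / EF = 5.804 / 0.87 = 6.6713 kWh/t
⇒ 1/√P80 = W_Bond/(10·Wi) + 1/√F80
  = 6.6713/(10·11.7) + 1/√1503 = 0.057019 + 0.025794 = 0.082813
P80 = (1/0.082813)² = 12.0753² = 145.81 µm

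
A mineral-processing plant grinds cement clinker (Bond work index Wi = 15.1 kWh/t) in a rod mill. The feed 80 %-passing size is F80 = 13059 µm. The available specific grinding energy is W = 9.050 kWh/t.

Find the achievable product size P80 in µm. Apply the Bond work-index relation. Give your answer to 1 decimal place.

P80 = 212.0 µm

W = 10 Wi (P80^-0.5 − F80^-0.5)
⇒ 1/√P80 = W/(10 Wi) + 1/√F80
  = 9.0500/(10·15.1) + 1/√13059 = 0.059934 + 0.008751 = 0.068685
P80 = (1/0.068685)² = 14.5593² = 211.97 µm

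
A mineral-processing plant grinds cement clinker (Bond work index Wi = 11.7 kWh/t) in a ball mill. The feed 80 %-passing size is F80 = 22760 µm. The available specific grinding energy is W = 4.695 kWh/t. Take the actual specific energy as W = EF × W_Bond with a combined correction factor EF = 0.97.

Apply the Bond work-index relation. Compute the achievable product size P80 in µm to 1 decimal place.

W = 10·Wi·[P80^(−½) − F80^(−½)]
W_Bond = W / EF = 4.695 / 0.97 = 4.8402 kWh/t
⇒ 1/√P80 = W_Bond/(10·Wi) + 1/√F80
  = 4.8402/(10·11.7) + 1/√22760 = 0.041369 + 0.006628 = 0.047998
P80 = (1/0.047998)² = 20.8343² = 434.07 µm

P80 = 434.1 µm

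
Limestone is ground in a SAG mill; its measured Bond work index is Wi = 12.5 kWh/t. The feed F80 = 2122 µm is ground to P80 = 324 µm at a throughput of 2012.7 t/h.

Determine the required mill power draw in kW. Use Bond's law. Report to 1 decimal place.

P = 8515.5 kW

W = 10 Wi (1/√P80 − 1/√F80)  [Bond]
W = 10·12.5·(1/√324 − 1/√2122) = 10·12.5·(0.033847) = 4.2309 kWh/t
P = W·T = 4.2309·2012.7 = 8515.5 kW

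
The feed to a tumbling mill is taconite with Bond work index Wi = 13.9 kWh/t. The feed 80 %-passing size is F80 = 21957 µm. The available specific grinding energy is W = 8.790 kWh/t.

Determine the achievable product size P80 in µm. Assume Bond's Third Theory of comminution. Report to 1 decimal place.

W = 10·Wi·(P80^(-½) − F80^(-½))
⇒ 1/√P80 = W/(10·Wi) + 1/√F80
  = 8.7900/(10·13.9) + 1/√21957 = 0.063237 + 0.006749 = 0.069986
P80 = (1/0.069986)² = 14.2886² = 204.16 µm

P80 = 204.2 µm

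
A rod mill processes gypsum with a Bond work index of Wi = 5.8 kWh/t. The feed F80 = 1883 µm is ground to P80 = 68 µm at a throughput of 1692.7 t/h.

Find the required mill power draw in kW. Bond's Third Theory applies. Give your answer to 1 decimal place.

W = 10 Wi (P80^-0.5 − F80^-0.5)
W = 10·5.8·(1/√68 − 1/√1883) = 10·5.8·(0.098223) = 5.6969 kWh/t
Mill draw = 5.6969 × 1692.7 = 9643.2 kW

P = 9643.2 kW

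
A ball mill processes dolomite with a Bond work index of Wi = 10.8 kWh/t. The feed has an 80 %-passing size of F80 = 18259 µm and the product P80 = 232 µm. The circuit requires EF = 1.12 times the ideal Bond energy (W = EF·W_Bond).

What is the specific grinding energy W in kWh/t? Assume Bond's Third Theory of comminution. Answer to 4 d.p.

W = 7.0462 kWh/t

Bond: W = 10·Wi·(1/√P80 − 1/√F80)
1/√232 = 0.065653;  1/√18259 = 0.007401
W = 10·10.8·(0.065653 − 0.007401) = 6.2913 kWh/t
W_actual = 1.12 × 6.2913 = 7.0462 kWh/t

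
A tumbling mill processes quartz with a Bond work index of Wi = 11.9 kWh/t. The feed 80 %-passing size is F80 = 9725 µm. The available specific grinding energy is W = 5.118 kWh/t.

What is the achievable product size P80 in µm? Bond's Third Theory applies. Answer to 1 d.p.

P80 = 354.0 µm

W = 10 Wi / √P80 − 10 Wi / √F80
⇒ 1/√P80 = W/(10 Wi) + 1/√F80
  = 5.1180/(10·11.9) + 1/√9725 = 0.043008 + 0.010140 = 0.053149
P80 = (1/0.053149)² = 18.8151² = 354.01 µm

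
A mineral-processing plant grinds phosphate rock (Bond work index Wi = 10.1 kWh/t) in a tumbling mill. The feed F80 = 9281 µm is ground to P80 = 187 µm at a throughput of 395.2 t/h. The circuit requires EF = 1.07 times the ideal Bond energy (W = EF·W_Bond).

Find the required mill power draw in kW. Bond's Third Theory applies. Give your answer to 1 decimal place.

P = 2679.9 kW

W = 10 Wi (1/√P80 − 1/√F80)  [Bond]
W = 10·10.1·(1/√187 − 1/√9281) = 10·10.1·(0.062747) = 6.3375 kWh/t
Apply correction: 6.3375 × 1.07 = 6.7811 kWh/t
Power = W × throughput = 6.7811 kWh/t × 395.2 t/h = 2679.9 kW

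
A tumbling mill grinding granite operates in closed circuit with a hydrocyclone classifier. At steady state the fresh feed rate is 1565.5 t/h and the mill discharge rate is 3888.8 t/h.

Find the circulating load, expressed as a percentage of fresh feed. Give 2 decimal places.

Steady state: M = F + R.
R = M − F = 3888.8 − 1565.5 = 2323.3 t/h
CL = 100·R/F = 100·2323.3/1565.5 = 148.41 %

CL = 148.41 %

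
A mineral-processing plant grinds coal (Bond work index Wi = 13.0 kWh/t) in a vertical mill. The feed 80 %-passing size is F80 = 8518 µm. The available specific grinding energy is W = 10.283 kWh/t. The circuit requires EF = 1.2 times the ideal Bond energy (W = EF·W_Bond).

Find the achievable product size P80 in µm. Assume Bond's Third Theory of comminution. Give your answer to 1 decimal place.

P80 = 169.8 µm

Bond: W = 10·Wi·(1/√P80 − 1/√F80)
W_Bond = W / EF = 10.283 / 1.2 = 8.5692 kWh/t
⇒ 1/√P80 = W_Bond/(10·Wi) + 1/√F80
  = 8.5692/(10·13.0) + 1/√8518 = 0.065917 + 0.010835 = 0.076752
P80 = (1/0.076752)² = 13.0290² = 169.76 µm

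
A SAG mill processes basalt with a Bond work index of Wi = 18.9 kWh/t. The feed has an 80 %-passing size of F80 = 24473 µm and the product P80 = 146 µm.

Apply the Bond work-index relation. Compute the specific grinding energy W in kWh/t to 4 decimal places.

W = 14.4336 kWh/t

W = 10 Wi / √P80 − 10 Wi / √F80
1/√146 = 0.082761;  1/√24473 = 0.006392
W = 10·18.9·(0.082761 − 0.006392) = 14.4336 kWh/t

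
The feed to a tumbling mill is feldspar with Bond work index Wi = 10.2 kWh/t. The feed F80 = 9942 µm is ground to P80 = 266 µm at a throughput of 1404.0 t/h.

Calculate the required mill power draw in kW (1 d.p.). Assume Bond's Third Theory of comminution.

W = 10 Wi / √P80 − 10 Wi / √F80
W = 10·10.2·(1/√266 − 1/√9942) = 10·10.2·(0.051285) = 5.2311 kWh/t
P = W·T = 5.2311·1404.0 = 7344.4 kW

P = 7344.4 kW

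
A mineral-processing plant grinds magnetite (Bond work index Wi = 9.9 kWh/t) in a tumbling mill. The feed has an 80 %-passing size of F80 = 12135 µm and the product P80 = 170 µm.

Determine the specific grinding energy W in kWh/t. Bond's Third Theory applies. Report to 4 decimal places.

W = 6.6943 kWh/t

W = 10·Wi·[P80^(−½) − F80^(−½)]
1/√170 = 0.076696;  1/√12135 = 0.009078
W = 10·9.9·(0.076696 − 0.009078) = 6.6943 kWh/t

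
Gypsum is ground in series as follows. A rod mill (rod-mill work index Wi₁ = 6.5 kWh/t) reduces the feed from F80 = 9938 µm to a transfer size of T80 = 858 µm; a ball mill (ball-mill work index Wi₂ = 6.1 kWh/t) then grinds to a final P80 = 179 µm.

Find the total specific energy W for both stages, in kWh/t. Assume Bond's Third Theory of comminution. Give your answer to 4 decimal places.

W = 4.0439 kWh/t

W = 10 Wi (P80^-0.5 − F80^-0.5)
Stage 1 (9938→858 µm, Wi₁=6.5): W₁ = 10·6.5·(0.034139 − 0.010031) = 1.5670 kWh/t
Stage 2 (858→179 µm, Wi₂=6.1): W₂ = 10·6.1·(0.074744 − 0.034139) = 2.4768 kWh/t
W = W₁ + W₂ = 1.5670 + 2.4768 = 4.0439 kWh/t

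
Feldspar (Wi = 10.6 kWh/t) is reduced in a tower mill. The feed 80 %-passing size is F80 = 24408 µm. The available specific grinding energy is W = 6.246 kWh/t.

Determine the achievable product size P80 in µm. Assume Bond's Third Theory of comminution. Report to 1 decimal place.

Bond: W = 10·Wi·(1/√P80 − 1/√F80)
1/√P80 = 1/√F80 + W/(10·Wi)
  = 6.2460/(10·10.6) + 1/√24408 = 0.058925 + 0.006401 = 0.065325
P80 = (1/0.065325)² = 15.3080² = 234.33 µm

P80 = 234.3 µm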